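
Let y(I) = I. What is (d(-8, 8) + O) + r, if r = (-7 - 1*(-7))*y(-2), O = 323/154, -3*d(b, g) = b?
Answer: 2201/462 ≈ 4.7641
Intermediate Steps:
d(b, g) = -b/3
O = 323/154 (O = 323*(1/154) = 323/154 ≈ 2.0974)
r = 0 (r = (-7 - 1*(-7))*(-2) = (-7 + 7)*(-2) = 0*(-2) = 0)
(d(-8, 8) + O) + r = (-⅓*(-8) + 323/154) + 0 = (8/3 + 323/154) + 0 = 2201/462 + 0 = 2201/462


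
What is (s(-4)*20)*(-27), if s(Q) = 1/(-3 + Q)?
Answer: 540/7 ≈ 77.143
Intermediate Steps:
(s(-4)*20)*(-27) = (20/(-3 - 4))*(-27) = (20/(-7))*(-27) = -⅐*20*(-27) = -20/7*(-27) = 540/7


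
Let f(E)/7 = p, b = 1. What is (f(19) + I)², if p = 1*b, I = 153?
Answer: 25600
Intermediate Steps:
p = 1 (p = 1*1 = 1)
f(E) = 7 (f(E) = 7*1 = 7)
(f(19) + I)² = (7 + 153)² = 160² = 25600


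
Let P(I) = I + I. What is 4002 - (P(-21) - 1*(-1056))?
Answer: 2988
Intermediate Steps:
P(I) = 2*I
4002 - (P(-21) - 1*(-1056)) = 4002 - (2*(-21) - 1*(-1056)) = 4002 - (-42 + 1056) = 4002 - 1*1014 = 4002 - 1014 = 2988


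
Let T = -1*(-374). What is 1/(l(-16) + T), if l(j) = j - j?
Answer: 1/374 ≈ 0.0026738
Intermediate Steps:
l(j) = 0
T = 374
1/(l(-16) + T) = 1/(0 + 374) = 1/374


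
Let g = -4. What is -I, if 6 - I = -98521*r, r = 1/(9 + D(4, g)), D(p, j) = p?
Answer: -98599/13 ≈ -7584.5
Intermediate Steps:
r = 1/13 (r = 1/(9 + 4) = 1/13 ≈ 0.076923)
I = 98599/13 (I = 6 - (-98521)/13 = 6 - 1*(-98521/13) = 6 + 98521/13 = 98599/13 ≈ 7584.5)
-I = -1*98599/13 = -98599/13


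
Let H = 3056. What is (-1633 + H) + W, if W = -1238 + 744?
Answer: 929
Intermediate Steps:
W = -494
(-1633 + H) + W = (-1633 + 3056) - 494 = 1423 - 494 = 929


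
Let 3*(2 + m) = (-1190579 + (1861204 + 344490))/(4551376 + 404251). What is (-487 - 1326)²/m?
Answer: -48866976973689/28718647 ≈ -1.7016e+6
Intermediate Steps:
m = -28718647/14866881 (m = -2 + ((-1190579 + (1861204 + 344490))/(4551376 + 404251))/3 = -2 + ((-1190579 + 2205694)/4955627)/3 = -2 + (1015115*(1/4955627))/3 = -2 + (⅓)*(1015115/4955627) = -2 + 1015115/14866881 = -28718647/14866881 ≈ -1.9317)
(-487 - 1326)²/m = (-487 - 1326)²/(-28718647/14866881) = (-1813)²*(-14866881/28718647) = 3286969*(-14866881/28718647) = -48866976973689/28718647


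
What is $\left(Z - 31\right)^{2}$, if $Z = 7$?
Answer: $576$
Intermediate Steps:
$\left(Z - 31\right)^{2} = \left(7 - 31\right)^{2} = \left(-24\right)^{2} = 576$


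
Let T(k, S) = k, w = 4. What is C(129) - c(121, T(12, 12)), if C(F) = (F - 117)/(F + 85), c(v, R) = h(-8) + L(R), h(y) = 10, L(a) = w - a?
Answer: -208/107 ≈ -1.9439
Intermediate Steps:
L(a) = 4 - a
c(v, R) = 14 - R (c(v, R) = 10 + (4 - R) = 14 - R)
C(F) = (-117 + F)/(85 + F)
C(129) - c(121, T(12, 12)) = (-117 + 129)/(85 + 129) - (14 - 1*12) = 12/214 - (14 - 12) = (1/214)*12 - 1*2 = 6/107 - 2 = -208/107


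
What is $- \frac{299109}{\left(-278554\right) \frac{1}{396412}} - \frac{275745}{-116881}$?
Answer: $\frac{6929351685438339}{16278835037} \approx 4.2567 \cdot 10^{5}$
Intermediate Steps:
$- \frac{299109}{\left(-278554\right) \frac{1}{396412}} - \frac{275745}{-116881} = - \frac{299109}{\left(-278554\right) \frac{1}{396412}} - - \frac{275745}{116881} = - \frac{299109}{- \frac{139277}{198206}} + \frac{275745}{116881} = \left(-299109\right) \left(- \frac{198206}{139277}\right) + \frac{275745}{116881} = \frac{59285198454}{139277} + \frac{275745}{116881} = \frac{6929351685438339}{16278835037}$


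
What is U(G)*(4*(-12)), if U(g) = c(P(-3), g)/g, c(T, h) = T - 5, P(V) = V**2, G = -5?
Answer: 192/5 ≈ 38.400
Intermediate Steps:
c(T, h) = -5 + T
U(g) = 4/g (U(g) = (-5 + (-3)**2)/g = (-5 + 9)/g = 4/g)
U(G)*(4*(-12)) = (4/(-5))*(4*(-12)) = (4*(-1/5))*(-48) = -4/5*(-48) = 192/5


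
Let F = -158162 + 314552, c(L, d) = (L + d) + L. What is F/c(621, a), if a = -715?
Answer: 156390/527 ≈ 296.76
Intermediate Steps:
c(L, d) = d + 2*L
F = 156390
F/c(621, a) = 156390/(-715 + 2*621) = 156390/(-715 + 1242) = 156390/527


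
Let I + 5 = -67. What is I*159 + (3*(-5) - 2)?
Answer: -11465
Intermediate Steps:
I = -72 (I = -5 - 67 = -72)
I*159 + (3*(-5) - 2) = -72*159 + (3*(-5) - 2) = -11448 + (-15 - 2) = -11448 - 17 = -11465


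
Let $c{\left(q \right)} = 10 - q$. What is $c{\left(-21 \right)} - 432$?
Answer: $-401$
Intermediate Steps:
$c{\left(-21 \right)} - 432 = \left(10 - -21\right) - 432 = \left(10 + 21\right) - 432 = 31 - 432 = -401$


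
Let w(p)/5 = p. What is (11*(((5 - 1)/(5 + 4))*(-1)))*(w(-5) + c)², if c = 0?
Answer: -27500/9 ≈ -3055.6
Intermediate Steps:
w(p) = 5*p
(11*(((5 - 1)/(5 + 4))*(-1)))*(w(-5) + c)² = (11*(((5 - 1)/(5 + 4))*(-1)))*(5*(-5) + 0)² = (11*((4/9)*(-1)))*(-25 + 0)² = (11*((4*(⅑))*(-1)))*(-25)² = (11*((4/9)*(-1)))*625 = (11*(-4/9))*625 = -44/9*625 = -27500/9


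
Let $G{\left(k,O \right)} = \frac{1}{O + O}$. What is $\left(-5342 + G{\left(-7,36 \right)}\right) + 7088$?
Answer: $\frac{125713}{72} \approx 1746.0$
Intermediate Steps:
$G{\left(k,O \right)} = \frac{1}{2 O}$
$\left(-5342 + G{\left(-7,36 \right)}\right) + 7088 = \left(-5342 + \frac{1}{2 \cdot 36}\right) + 7088 = \left(-5342 + \frac{1}{2} \cdot \frac{1}{36}\right) + 7088 = \left(-5342 + \frac{1}{72}\right) + 7088 = - \frac{384623}{72} + 7088 = \frac{125713}{72}$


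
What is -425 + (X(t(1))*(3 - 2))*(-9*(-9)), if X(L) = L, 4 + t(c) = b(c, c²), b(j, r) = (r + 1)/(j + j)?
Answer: -668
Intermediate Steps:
b(j, r) = (1 + r)/(2*j) (b(j, r) = (1 + r)/((2*j)) = (1 + r)*(1/(2*j)) = (1 + r)/(2*j))
t(c) = -4 + (1 + c²)/(2*c)
-425 + (X(t(1))*(3 - 2))*(-9*(-9)) = -425 + ((-4 + (½)*1 + (½)/1)*(3 - 2))*(-9*(-9)) = -425 + ((-4 + ½ + (½)*1)*1)*81 = -425 + ((-4 + ½ + ½)*1)*81 = -425 - 3*1*81 = -425 - 3*81 = -425 - 243 = -668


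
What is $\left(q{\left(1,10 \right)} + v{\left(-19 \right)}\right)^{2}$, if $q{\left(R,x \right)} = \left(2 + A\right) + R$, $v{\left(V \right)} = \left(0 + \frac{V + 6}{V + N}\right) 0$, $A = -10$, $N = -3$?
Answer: $49$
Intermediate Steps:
$v{\left(V \right)} = 0$ ($v{\left(V \right)} = \left(0 + \frac{V + 6}{V - 3}\right) 0 = \left(0 + \frac{6 + V}{-3 + V}\right) 0 = \frac{6 + V}{-3 + V} 0 = 0$)
$q{\left(R,x \right)} = -8 + R$ ($q{\left(R,x \right)} = \left(2 - 10\right) + R = -8 + R$)
$\left(q{\left(1,10 \right)} + v{\left(-19 \right)}\right)^{2} = \left(\left(-8 + 1\right) + 0\right)^{2} = \left(-7 + 0\right)^{2} = \left(-7\right)^{2} = 49$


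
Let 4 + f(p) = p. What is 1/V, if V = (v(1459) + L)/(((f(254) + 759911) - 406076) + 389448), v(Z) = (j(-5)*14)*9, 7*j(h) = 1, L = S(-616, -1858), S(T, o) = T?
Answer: -743533/598 ≈ -1243.4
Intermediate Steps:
f(p) = -4 + p
L = -616
j(h) = 1/7 (j(h) = (1/7)*1 = 1/7)
v(Z) = 18 (v(Z) = ((1/7)*14)*9 = 2*9 = 18)
V = -598/743533 (V = (18 - 616)/((((-4 + 254) + 759911) - 406076) + 389448) = -598/(((250 + 759911) - 406076) + 389448) = -598/((760161 - 406076) + 389448) = -598/(354085 + 389448) = -598/743533 ≈ -0.00080427)
1/V = 1/(-598/743533) = -743533/598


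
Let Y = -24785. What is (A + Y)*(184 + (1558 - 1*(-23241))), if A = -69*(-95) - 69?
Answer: -457163917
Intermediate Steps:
A = 6486 (A = 6555 - 69 = 6486)
(A + Y)*(184 + (1558 - 1*(-23241))) = (6486 - 24785)*(184 + (1558 - 1*(-23241))) = -18299*(184 + (1558 + 23241)) = -18299*(184 + 24799) = -18299*24983 = -457163917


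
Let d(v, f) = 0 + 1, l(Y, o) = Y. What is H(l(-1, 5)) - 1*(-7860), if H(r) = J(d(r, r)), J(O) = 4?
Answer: 7864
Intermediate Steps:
d(v, f) = 1
H(r) = 4
H(l(-1, 5)) - 1*(-7860) = 4 - 1*(-7860) = 4 + 7860 = 7864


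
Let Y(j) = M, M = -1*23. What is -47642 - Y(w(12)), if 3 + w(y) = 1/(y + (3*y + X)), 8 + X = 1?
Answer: -47619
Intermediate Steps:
X = -7 (X = -8 + 1 = -7)
M = -23
w(y) = -3 + 1/(-7 + 4*y) (w(y) = -3 + 1/(y + (3*y - 7)) = -3 + 1/(y + (-7 + 3*y)) = -3 + 1/(-7 + 4*y))
Y(j) = -23
-47642 - Y(w(12)) = -47642 - 1*(-23) = -47642 + 23 = -47619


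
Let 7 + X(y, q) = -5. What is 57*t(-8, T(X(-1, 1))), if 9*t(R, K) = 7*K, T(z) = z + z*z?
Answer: 5852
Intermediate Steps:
X(y, q) = -12 (X(y, q) = -7 - 5 = -12)
T(z) = z + z**2
t(R, K) = 7*K/9 (t(R, K) = (7*K)/9 = 7*K/9)
57*t(-8, T(X(-1, 1))) = 57*(7*(-12*(1 - 12))/9) = 57*(7*(-12*(-11))/9) = 57*((7/9)*132) = 57*(308/3) = 5852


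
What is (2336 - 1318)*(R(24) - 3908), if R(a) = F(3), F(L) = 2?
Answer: -3976308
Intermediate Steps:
R(a) = 2
(2336 - 1318)*(R(24) - 3908) = (2336 - 1318)*(2 - 3908) = 1018*(-3906) = -3976308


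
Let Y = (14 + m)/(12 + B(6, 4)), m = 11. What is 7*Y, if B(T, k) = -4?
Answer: 175/8 ≈ 21.875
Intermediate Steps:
Y = 25/8 (Y = (14 + 11)/(12 - 4) = 25/8 ≈ 3.1250)
7*Y = 7*(25/8) = 175/8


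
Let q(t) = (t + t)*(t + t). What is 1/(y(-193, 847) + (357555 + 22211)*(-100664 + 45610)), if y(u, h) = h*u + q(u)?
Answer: -1/20907651839 ≈ -4.7829e-11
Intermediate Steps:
q(t) = 4*t² (q(t) = (2*t)*(2*t) = 4*t²)
y(u, h) = 4*u² + h*u (y(u, h) = h*u + 4*u² = 4*u² + h*u)
1/(y(-193, 847) + (357555 + 22211)*(-100664 + 45610)) = 1/(-193*(847 + 4*(-193)) + (357555 + 22211)*(-100664 + 45610)) = 1/(-193*(847 - 772) + 379766*(-55054)) = 1/(-193*75 - 20907637364) = 1/(-14475 - 20907637364) = 1/(-20907651839) = -1/20907651839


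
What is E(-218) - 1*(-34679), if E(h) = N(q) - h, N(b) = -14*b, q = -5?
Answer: 34967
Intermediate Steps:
E(h) = 70 - h (E(h) = -14*(-5) - h = 70 - h)
E(-218) - 1*(-34679) = (70 - 1*(-218)) - 1*(-34679) = (70 + 218) + 34679 = 288 + 34679 = 34967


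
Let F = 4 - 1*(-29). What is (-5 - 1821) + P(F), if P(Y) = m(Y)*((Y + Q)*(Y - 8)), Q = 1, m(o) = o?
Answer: 26224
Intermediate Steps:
F = 33 (F = 4 + 29 = 33)
P(Y) = Y*(1 + Y)*(-8 + Y) (P(Y) = Y*((Y + 1)*(Y - 8)) = Y*((1 + Y)*(-8 + Y)) = Y*(1 + Y)*(-8 + Y))
(-5 - 1821) + P(F) = (-5 - 1821) + 33*(-8 + 33² - 7*33) = -1826 + 33*(-8 + 1089 - 231) = -1826 + 33*850 = -1826 + 28050 = 26224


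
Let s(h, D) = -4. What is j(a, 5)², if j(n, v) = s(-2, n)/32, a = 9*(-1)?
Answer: 1/64 ≈ 0.015625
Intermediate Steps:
a = -9
j(n, v) = -⅛ (j(n, v) = -4/32 = -4*1/32 = -⅛)
j(a, 5)² = (-⅛)² = 1/64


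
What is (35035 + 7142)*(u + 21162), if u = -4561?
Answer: 700180377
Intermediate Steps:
(35035 + 7142)*(u + 21162) = (35035 + 7142)*(-4561 + 21162) = 42177*16601 = 700180377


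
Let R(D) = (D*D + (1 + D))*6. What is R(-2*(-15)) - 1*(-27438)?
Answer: 33024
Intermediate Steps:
R(D) = 6 + 6*D + 6*D**2 (R(D) = (D**2 + (1 + D))*6 = (1 + D + D**2)*6 = 6 + 6*D + 6*D**2)
R(-2*(-15)) - 1*(-27438) = (6 + 6*(-2*(-15)) + 6*(-2*(-15))**2) - 1*(-27438) = (6 + 6*30 + 6*30**2) + 27438 = (6 + 180 + 6*900) + 27438 = (6 + 180 + 5400) + 27438 = 5586 + 27438 = 33024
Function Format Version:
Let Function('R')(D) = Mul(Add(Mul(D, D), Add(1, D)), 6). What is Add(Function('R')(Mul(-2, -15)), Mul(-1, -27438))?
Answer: 33024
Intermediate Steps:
Function('R')(D) = Add(6, Mul(6, D), Mul(6, Pow(D, 2))) (Function('R')(D) = Mul(Add(Pow(D, 2), Add(1, D)), 6) = Mul(Add(1, D, Pow(D, 2)), 6) = Add(6, Mul(6, D), Mul(6, Pow(D, 2))))
Add(Function('R')(Mul(-2, -15)), Mul(-1, -27438)) = Add(Add(6, Mul(6, Mul(-2, -15)), Mul(6, Pow(Mul(-2, -15), 2))), Mul(-1, -27438)) = Add(Add(6, Mul(6, 30), Mul(6, Pow(30, 2))), 27438) = Add(Add(6, 180, Mul(6, 900)), 27438) = Add(Add(6, 180, 5400), 27438) = Add(5586, 27438) = 33024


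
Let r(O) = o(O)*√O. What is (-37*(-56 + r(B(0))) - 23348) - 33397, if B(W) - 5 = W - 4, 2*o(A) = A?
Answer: -109383/2 ≈ -54692.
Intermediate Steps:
o(A) = A/2
B(W) = 1 + W (B(W) = 5 + (W - 4) = 5 + (-4 + W) = 1 + W)
r(O) = O^(3/2)/2 (r(O) = (O/2)*√O = O^(3/2)/2)
(-37*(-56 + r(B(0))) - 23348) - 33397 = (-37*(-56 + (1 + 0)^(3/2)/2) - 23348) - 33397 = (-37*(-56 + 1^(3/2)/2) - 23348) - 33397 = (-37*(-56 + (½)*1) - 23348) - 33397 = (-37*(-56 + ½) - 23348) - 33397 = (-37*(-111/2) - 23348) - 33397 = (4107/2 - 23348) - 33397 = -42589/2 - 33397 = -109383/2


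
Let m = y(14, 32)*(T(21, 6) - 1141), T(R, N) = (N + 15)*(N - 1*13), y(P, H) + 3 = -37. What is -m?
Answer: -51520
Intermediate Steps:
y(P, H) = -40 (y(P, H) = -3 - 37 = -40)
T(R, N) = (-13 + N)*(15 + N) (T(R, N) = (15 + N)*(N - 13) = (15 + N)*(-13 + N) = (-13 + N)*(15 + N))
m = 51520 (m = -40*((-195 + 6² + 2*6) - 1141) = -40*((-195 + 36 + 12) - 1141) = -40*(-147 - 1141) = -40*(-1288) = 51520)
-m = -1*51520 = -51520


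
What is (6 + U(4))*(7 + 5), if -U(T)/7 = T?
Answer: -264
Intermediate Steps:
U(T) = -7*T
(6 + U(4))*(7 + 5) = (6 - 7*4)*(7 + 5) = (6 - 28)*12 = -22*12 = -264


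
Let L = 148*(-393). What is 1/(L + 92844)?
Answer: 1/34680 ≈ 2.8835e-5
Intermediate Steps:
L = -58164
1/(L + 92844) = 1/(-58164 + 92844) = 1/34680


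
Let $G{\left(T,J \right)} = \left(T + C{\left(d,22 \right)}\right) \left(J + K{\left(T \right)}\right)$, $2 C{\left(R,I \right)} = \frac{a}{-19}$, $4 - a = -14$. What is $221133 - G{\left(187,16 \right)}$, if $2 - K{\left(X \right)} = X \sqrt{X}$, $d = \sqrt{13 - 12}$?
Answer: $\frac{4137735}{19} + \frac{662728 \sqrt{187}}{19} \approx 6.9476 \cdot 10^{5}$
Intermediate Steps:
$a = 18$ ($a = 4 - -14 = 4 + 14 = 18$)
$d = 1$ ($d = \sqrt{1} = 1$)
$K{\left(X \right)} = 2 - X^{\frac{3}{2}}$ ($K{\left(X \right)} = 2 - X \sqrt{X} = 2 - X^{\frac{3}{2}}$)
$C{\left(R,I \right)} = - \frac{9}{19}$ ($C{\left(R,I \right)} = \frac{18 \frac{1}{-19}}{2} = \frac{18 \left(- \frac{1}{19}\right)}{2} = \frac{1}{2} \left(- \frac{18}{19}\right) = - \frac{9}{19}$)
$G{\left(T,J \right)} = \left(- \frac{9}{19} + T\right) \left(2 + J - T^{\frac{3}{2}}\right)$ ($G{\left(T,J \right)} = \left(T - \frac{9}{19}\right) \left(J - \left(-2 + T^{\frac{3}{2}}\right)\right) = \left(- \frac{9}{19} + T\right) \left(2 + J - T^{\frac{3}{2}}\right)$)
$221133 - G{\left(187,16 \right)} = 221133 - \left(- \frac{18}{19} - \frac{144}{19} + \frac{9 \cdot 187^{\frac{3}{2}}}{19} + 16 \cdot 187 - 187 \left(-2 + 187^{\frac{3}{2}}\right)\right) = 221133 - \left(- \frac{18}{19} - \frac{144}{19} + \frac{9 \cdot 187 \sqrt{187}}{19} + 2992 - 187 \left(-2 + 187 \sqrt{187}\right)\right) = 221133 - \left(- \frac{18}{19} - \frac{144}{19} + \frac{1683 \sqrt{187}}{19} + 2992 + \left(374 - 34969 \sqrt{187}\right)\right) = 221133 - \left(\frac{63792}{19} - \frac{662728 \sqrt{187}}{19}\right) = \frac{4137735}{19} + \frac{662728 \sqrt{187}}{19}$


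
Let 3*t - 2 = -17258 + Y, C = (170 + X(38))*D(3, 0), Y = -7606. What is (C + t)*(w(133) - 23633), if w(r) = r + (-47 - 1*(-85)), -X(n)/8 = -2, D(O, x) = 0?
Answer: 583312244/3 ≈ 1.9444e+8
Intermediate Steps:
X(n) = 16 (X(n) = -8*(-2) = 16)
w(r) = 38 + r (w(r) = r + (-47 + 85) = r + 38 = 38 + r)
C = 0 (C = (170 + 16)*0 = 186*0 = 0)
t = -24862/3 (t = 2/3 + (-17258 - 7606)/3 = 2/3 + (1/3)*(-24864) = 2/3 - 8288 = -24862/3 ≈ -8287.3)
(C + t)*(w(133) - 23633) = (0 - 24862/3)*((38 + 133) - 23633) = -24862*(171 - 23633)/3 = -24862/3*(-23462) = 583312244/3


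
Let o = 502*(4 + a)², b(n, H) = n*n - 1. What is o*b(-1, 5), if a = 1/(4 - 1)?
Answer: 0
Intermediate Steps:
a = ⅓ (a = 1/3 = ⅓ ≈ 0.33333)
b(n, H) = -1 + n² (b(n, H) = n² - 1 = -1 + n²)
o = 84838/9 (o = 502*(4 + ⅓)² = 502*(13/3)² = 502*(169/9) = 84838/9 ≈ 9426.4)
o*b(-1, 5) = 84838*(-1 + (-1)²)/9 = 84838*(-1 + 1)/9 = (84838/9)*0 = 0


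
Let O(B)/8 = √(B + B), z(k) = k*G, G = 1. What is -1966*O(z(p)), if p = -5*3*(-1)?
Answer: -15728*√30 ≈ -86146.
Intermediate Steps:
p = 15 (p = -15*(-1) = 15)
z(k) = k (z(k) = k*1 = k)
O(B) = 8*√2*√B (O(B) = 8*√(B + B) = 8*√(2*B) = 8*(√2*√B) = 8*√2*√B)
-1966*O(z(p)) = -15728*√2*√15 = -15728*√30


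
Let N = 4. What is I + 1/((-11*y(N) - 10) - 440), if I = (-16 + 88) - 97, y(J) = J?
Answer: -12351/494 ≈ -25.002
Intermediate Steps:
I = -25 (I = 72 - 97 = -25)
I + 1/((-11*y(N) - 10) - 440) = -25 + 1/((-11*4 - 10) - 440) = -25 + 1/((-44 - 10) - 440) = -25 + 1/(-54 - 440) = -25 + 1/(-494) = -25 - 1/494 = -12351/494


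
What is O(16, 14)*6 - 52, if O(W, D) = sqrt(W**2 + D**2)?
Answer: -52 + 12*sqrt(113) ≈ 75.562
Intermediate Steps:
O(W, D) = sqrt(D**2 + W**2)
O(16, 14)*6 - 52 = sqrt(14**2 + 16**2)*6 - 52 = sqrt(196 + 256)*6 - 52 = sqrt(452)*6 - 52 = (2*sqrt(113))*6 - 52 = 12*sqrt(113) - 52 = -52 + 12*sqrt(113)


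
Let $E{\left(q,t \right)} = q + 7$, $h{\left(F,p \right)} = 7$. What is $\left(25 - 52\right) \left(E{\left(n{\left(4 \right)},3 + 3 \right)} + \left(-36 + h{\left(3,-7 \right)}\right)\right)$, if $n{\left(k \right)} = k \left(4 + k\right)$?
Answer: $-270$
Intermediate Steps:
$E{\left(q,t \right)} = 7 + q$
$\left(25 - 52\right) \left(E{\left(n{\left(4 \right)},3 + 3 \right)} + \left(-36 + h{\left(3,-7 \right)}\right)\right) = \left(25 - 52\right) \left(\left(7 + 4 \left(4 + 4\right)\right) + \left(-36 + 7\right)\right) = - 27 \left(\left(7 + 4 \cdot 8\right) - 29\right) = - 27 \left(\left(7 + 32\right) - 29\right) = - 27 \left(39 - 29\right) = \left(-27\right) 10 = -270$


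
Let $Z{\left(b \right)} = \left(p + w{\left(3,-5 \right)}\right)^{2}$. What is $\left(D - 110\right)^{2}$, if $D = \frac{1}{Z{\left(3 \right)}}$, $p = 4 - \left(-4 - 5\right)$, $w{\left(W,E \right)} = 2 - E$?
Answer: $\frac{1935912001}{160000} \approx 12099.0$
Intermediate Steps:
$p = 13$ ($p = 4 - -9 = 4 + 9 = 13$)
$Z{\left(b \right)} = 400$ ($Z{\left(b \right)} = \left(13 + \left(2 - -5\right)\right)^{2} = \left(13 + \left(2 + 5\right)\right)^{2} = \left(13 + 7\right)^{2} = 20^{2} = 400$)
$D = \frac{1}{400} \approx 0.0025$
$\left(D - 110\right)^{2} = \left(\frac{1}{400} - 110\right)^{2} = \left(- \frac{43999}{400}\right)^{2} = \frac{1935912001}{160000}$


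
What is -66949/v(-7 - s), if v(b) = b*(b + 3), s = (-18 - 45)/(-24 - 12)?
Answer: -1071184/805 ≈ -1330.7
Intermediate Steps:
s = 7/4 (s = -63/(-36) = -63*(-1/36) = 7/4 ≈ 1.7500)
v(b) = b*(3 + b)
-66949/v(-7 - s) = -66949*1/((-7 - 1*7/4)*(3 + (-7 - 1*7/4))) = -66949*1/((-7 - 7/4)*(3 + (-7 - 7/4))) = -66949*(-4/(35*(3 - 35/4))) = -66949/((-35/4*(-23/4))) = -66949/805/16 = -66949*16/805 = -1071184/805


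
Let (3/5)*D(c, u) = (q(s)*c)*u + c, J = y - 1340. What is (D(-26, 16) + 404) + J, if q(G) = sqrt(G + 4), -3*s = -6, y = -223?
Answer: -3607/3 - 2080*sqrt(6)/3 ≈ -2900.6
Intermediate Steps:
s = 2 (s = -1/3*(-6) = 2)
q(G) = sqrt(4 + G)
J = -1563 (J = -223 - 1340 = -1563)
D(c, u) = 5*c/3 + 5*c*u*sqrt(6)/3 (D(c, u) = 5*((sqrt(4 + 2)*c)*u + c)/3 = 5*((sqrt(6)*c)*u + c)/3 = 5*((c*sqrt(6))*u + c)/3 = 5*(c*u*sqrt(6) + c)/3 = 5*(c + c*u*sqrt(6))/3 = 5*c/3 + 5*c*u*sqrt(6)/3)
(D(-26, 16) + 404) + J = ((5/3)*(-26)*(1 + 16*sqrt(6)) + 404) - 1563 = ((-130/3 - 2080*sqrt(6)/3) + 404) - 1563 = (1082/3 - 2080*sqrt(6)/3) - 1563 = -3607/3 - 2080*sqrt(6)/3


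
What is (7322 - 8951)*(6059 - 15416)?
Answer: 15242553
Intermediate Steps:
(7322 - 8951)*(6059 - 15416) = -1629*(-9357) = 15242553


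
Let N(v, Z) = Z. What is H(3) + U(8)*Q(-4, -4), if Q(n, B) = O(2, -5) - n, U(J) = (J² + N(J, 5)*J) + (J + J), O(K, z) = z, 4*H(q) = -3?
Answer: -483/4 ≈ -120.75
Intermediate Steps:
H(q) = -¾ (H(q) = (¼)*(-3) = -¾)
U(J) = J² + 7*J (U(J) = (J² + 5*J) + (J + J) = (J² + 5*J) + 2*J = J² + 7*J)
Q(n, B) = -5 - n
H(3) + U(8)*Q(-4, -4) = -¾ + (8*(7 + 8))*(-5 - 1*(-4)) = -¾ + (8*15)*(-5 + 4) = -¾ + 120*(-1) = -¾ - 120 = -483/4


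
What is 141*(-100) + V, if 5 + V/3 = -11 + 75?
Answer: -13923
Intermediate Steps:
V = 177 (V = -15 + 3*(-11 + 75) = -15 + 3*64 = -15 + 192 = 177)
141*(-100) + V = 141*(-100) + 177 = -14100 + 177 = -13923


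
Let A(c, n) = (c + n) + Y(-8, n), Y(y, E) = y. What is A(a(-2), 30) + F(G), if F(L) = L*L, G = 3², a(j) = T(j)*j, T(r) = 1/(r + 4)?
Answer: 102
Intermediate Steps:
T(r) = 1/(4 + r)
a(j) = j/(4 + j)
A(c, n) = -8 + c + n (A(c, n) = (c + n) - 8 = -8 + c + n)
G = 9
F(L) = L²
A(a(-2), 30) + F(G) = (-8 - 2/(4 - 2) + 30) + 9² = (-8 - 2/2 + 30) + 81 = (-8 - 2*½ + 30) + 81 = (-8 - 1 + 30) + 81 = 21 + 81 = 102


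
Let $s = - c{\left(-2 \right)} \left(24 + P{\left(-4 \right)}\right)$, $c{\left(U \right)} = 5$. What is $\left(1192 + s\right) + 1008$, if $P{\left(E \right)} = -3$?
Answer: $2095$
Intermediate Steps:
$s = -105$ ($s = - 5 \left(24 - 3\right) = - 5 \cdot 21 = \left(-1\right) 105 = -105$)
$\left(1192 + s\right) + 1008 = \left(1192 - 105\right) + 1008 = 1087 + 1008 = 2095$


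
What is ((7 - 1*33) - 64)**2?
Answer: 8100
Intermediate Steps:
((7 - 1*33) - 64)**2 = ((7 - 33) - 64)**2 = (-26 - 64)**2 = (-90)**2 = 8100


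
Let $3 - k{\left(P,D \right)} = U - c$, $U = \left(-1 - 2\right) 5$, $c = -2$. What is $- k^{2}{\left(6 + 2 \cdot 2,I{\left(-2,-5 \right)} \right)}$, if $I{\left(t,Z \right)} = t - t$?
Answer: $-256$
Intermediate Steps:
$I{\left(t,Z \right)} = 0$
$U = -15$ ($U = \left(-3\right) 5 = -15$)
$k{\left(P,D \right)} = 16$ ($k{\left(P,D \right)} = 3 - \left(-15 - -2\right) = 3 - \left(-15 + 2\right) = 3 - -13 = 3 + 13 = 16$)
$- k^{2}{\left(6 + 2 \cdot 2,I{\left(-2,-5 \right)} \right)} = - 16^{2} = \left(-1\right) 256 = -256$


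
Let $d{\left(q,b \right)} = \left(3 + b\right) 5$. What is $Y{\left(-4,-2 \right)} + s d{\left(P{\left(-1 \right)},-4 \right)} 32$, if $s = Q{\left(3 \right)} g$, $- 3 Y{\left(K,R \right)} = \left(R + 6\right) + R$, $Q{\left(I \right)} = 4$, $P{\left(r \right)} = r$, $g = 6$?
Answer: $- \frac{11522}{3} \approx -3840.7$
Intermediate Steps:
$Y{\left(K,R \right)} = -2 - \frac{2 R}{3}$ ($Y{\left(K,R \right)} = - \frac{\left(R + 6\right) + R}{3} = - \frac{\left(6 + R\right) + R}{3} = - \frac{6 + 2 R}{3} = -2 - \frac{2 R}{3}$)
$s = 24$ ($s = 4 \cdot 6 = 24$)
$d{\left(q,b \right)} = 15 + 5 b$
$Y{\left(-4,-2 \right)} + s d{\left(P{\left(-1 \right)},-4 \right)} 32 = \left(-2 - - \frac{4}{3}\right) + 24 \left(15 + 5 \left(-4\right)\right) 32 = \left(-2 + \frac{4}{3}\right) + 24 \left(15 - 20\right) 32 = - \frac{2}{3} + 24 \left(-5\right) 32 = - \frac{2}{3} - 3840 = - \frac{11522}{3}$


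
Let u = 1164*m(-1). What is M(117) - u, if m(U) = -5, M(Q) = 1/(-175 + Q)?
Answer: 337559/58 ≈ 5820.0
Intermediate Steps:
u = -5820 (u = 1164*(-5) = -5820)
M(117) - u = 1/(-175 + 117) - 1*(-5820) = 1/(-58) + 5820 = -1/58 + 5820 = 337559/58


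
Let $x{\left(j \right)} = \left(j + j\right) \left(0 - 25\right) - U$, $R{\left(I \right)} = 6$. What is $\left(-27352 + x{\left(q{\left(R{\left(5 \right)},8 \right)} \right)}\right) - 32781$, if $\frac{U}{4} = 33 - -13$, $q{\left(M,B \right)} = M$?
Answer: $-60617$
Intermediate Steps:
$U = 184$ ($U = 4 \left(33 - -13\right) = 4 \left(33 + 13\right) = 4 \cdot 46 = 184$)
$x{\left(j \right)} = -184 - 50 j$ ($x{\left(j \right)} = \left(j + j\right) \left(0 - 25\right) - 184 = 2 j \left(-25\right) - 184 = - 50 j - 184 = -184 - 50 j$)
$\left(-27352 + x{\left(q{\left(R{\left(5 \right)},8 \right)} \right)}\right) - 32781 = \left(-27352 - 484\right) - 32781 = -27836 - 32781 = -60617$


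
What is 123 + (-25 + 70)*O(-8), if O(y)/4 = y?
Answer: -1317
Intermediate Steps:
O(y) = 4*y
123 + (-25 + 70)*O(-8) = 123 + (-25 + 70)*(4*(-8)) = 123 + 45*(-32) = 123 - 1440 = -1317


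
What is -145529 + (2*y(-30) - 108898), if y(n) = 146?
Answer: -254135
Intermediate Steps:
-145529 + (2*y(-30) - 108898) = -145529 + (2*146 - 108898) = -145529 + (292 - 108898) = -145529 - 108606 = -254135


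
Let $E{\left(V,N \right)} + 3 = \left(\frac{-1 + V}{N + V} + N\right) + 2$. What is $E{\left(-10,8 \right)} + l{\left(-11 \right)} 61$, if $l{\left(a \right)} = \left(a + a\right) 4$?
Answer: $- \frac{10711}{2} \approx -5355.5$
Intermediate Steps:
$E{\left(V,N \right)} = -1 + N + \frac{-1 + V}{N + V}$ ($E{\left(V,N \right)} = -3 + \left(\left(\frac{-1 + V}{N + V} + N\right) + 2\right) = -3 + \left(\left(N + \frac{-1 + V}{N + V}\right) + 2\right) = -3 + \left(2 + N + \frac{-1 + V}{N + V}\right) = -1 + N + \frac{-1 + V}{N + V}$)
$l{\left(a \right)} = 8 a$ ($l{\left(a \right)} = 2 a 4 = 8 a$)
$E{\left(-10,8 \right)} + l{\left(-11 \right)} 61 = \frac{-1 + 8^{2} - 8 + 8 \left(-10\right)}{8 - 10} + 8 \left(-11\right) 61 = \frac{-1 + 64 - 8 - 80}{-2} - 5368 = \left(- \frac{1}{2}\right) \left(-25\right) - 5368 = \frac{25}{2} - 5368 = - \frac{10711}{2}$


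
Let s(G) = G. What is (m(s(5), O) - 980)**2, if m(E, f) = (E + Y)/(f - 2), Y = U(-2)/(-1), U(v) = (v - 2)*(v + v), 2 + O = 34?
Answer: 865006921/900 ≈ 9.6112e+5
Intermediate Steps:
O = 32 (O = -2 + 34 = 32)
U(v) = 2*v*(-2 + v) (U(v) = (-2 + v)*(2*v) = 2*v*(-2 + v))
Y = -16 (Y = (2*(-2)*(-2 - 2))/(-1) = (2*(-2)*(-4))*(-1) = 16*(-1) = -16)
m(E, f) = (-16 + E)/(-2 + f) (m(E, f) = (E - 16)/(f - 2) = (-16 + E)/(-2 + f))
(m(s(5), O) - 980)**2 = ((-16 + 5)/(-2 + 32) - 980)**2 = (-11/30 - 980)**2 = (-29411/30)**2 = 865006921/900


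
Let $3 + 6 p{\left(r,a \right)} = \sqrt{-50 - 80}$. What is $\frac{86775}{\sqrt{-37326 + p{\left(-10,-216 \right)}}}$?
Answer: $\frac{86775 \sqrt{6}}{\sqrt{-223959 + i \sqrt{130}}} \approx 0.011433 - 449.14 i$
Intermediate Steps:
$p{\left(r,a \right)} = - \frac{1}{2} + \frac{i \sqrt{130}}{6}$ ($p{\left(r,a \right)} = - \frac{1}{2} + \frac{\sqrt{-50 - 80}}{6} = - \frac{1}{2} + \frac{\sqrt{-130}}{6} = - \frac{1}{2} + \frac{i \sqrt{130}}{6}$)
$\frac{86775}{\sqrt{-37326 + p{\left(-10,-216 \right)}}} = \frac{86775}{\sqrt{-37326 - \left(\frac{1}{2} - \frac{i \sqrt{130}}{6}\right)}} = \frac{86775}{\sqrt{- \frac{74653}{2} + \frac{i \sqrt{130}}{6}}}$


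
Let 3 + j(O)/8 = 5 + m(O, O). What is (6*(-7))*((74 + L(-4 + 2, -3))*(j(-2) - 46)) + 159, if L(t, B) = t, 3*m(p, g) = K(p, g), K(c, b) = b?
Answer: 107007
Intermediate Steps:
m(p, g) = g/3
j(O) = 16 + 8*O/3 (j(O) = -24 + 8*(5 + O/3) = -24 + (40 + 8*O/3) = 16 + 8*O/3)
(6*(-7))*((74 + L(-4 + 2, -3))*(j(-2) - 46)) + 159 = (6*(-7))*((74 + (-4 + 2))*((16 + (8/3)*(-2)) - 46)) + 159 = -42*(74 - 2)*((16 - 16/3) - 46) + 159 = -3024*(32/3 - 46) + 159 = -3024*(-106)/3 + 159 = -42*(-2544) + 159 = 106848 + 159 = 107007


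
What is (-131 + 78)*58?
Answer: -3074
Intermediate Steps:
(-131 + 78)*58 = -53*58 = -3074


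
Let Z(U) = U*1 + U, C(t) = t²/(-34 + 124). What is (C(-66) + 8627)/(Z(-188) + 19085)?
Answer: 43377/93545 ≈ 0.46370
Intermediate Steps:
C(t) = t²/90
Z(U) = 2*U (Z(U) = U + U = 2*U)
(C(-66) + 8627)/(Z(-188) + 19085) = ((1/90)*(-66)² + 8627)/(2*(-188) + 19085) = ((1/90)*4356 + 8627)/(-376 + 19085) = (242/5 + 8627)/18709 = (43377/5)*(1/18709) = 43377/93545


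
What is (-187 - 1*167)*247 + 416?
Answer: -87022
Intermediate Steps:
(-187 - 1*167)*247 + 416 = (-187 - 167)*247 + 416 = -354*247 + 416 = -87438 + 416 = -87022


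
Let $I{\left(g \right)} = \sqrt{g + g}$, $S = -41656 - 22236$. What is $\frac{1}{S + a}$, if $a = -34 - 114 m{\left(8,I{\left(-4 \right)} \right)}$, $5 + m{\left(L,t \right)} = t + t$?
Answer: $\frac{i}{4 \left(- 15839 i + 114 \sqrt{2}\right)} \approx -1.5782 \cdot 10^{-5} + 1.6064 \cdot 10^{-7} i$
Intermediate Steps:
$S = -63892$ ($S = -41656 - 22236 = -63892$)
$I{\left(g \right)} = \sqrt{2} \sqrt{g}$ ($I{\left(g \right)} = \sqrt{2 g} = \sqrt{2} \sqrt{g}$)
$m{\left(L,t \right)} = -5 + 2 t$ ($m{\left(L,t \right)} = -5 + \left(t + t\right) = -5 + 2 t$)
$a = 536 - 456 i \sqrt{2}$ ($a = -34 - 114 \left(-5 + 2 \sqrt{2} \sqrt{-4}\right) = -34 - 114 \left(-5 + 2 \sqrt{2} \cdot 2 i\right) = -34 - 114 \left(-5 + 2 \cdot 2 i \sqrt{2}\right) = -34 - 114 \left(-5 + 4 i \sqrt{2}\right) = -34 + \left(570 - 456 i \sqrt{2}\right) = 536 - 456 i \sqrt{2} \approx 536.0 - 644.88 i$)
$\frac{1}{S + a} = \frac{1}{-63892 + \left(536 - 456 i \sqrt{2}\right)} = \frac{1}{-63356 - 456 i \sqrt{2}}$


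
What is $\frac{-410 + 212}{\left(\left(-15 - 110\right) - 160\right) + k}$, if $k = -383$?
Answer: $\frac{99}{334} \approx 0.29641$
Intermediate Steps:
$\frac{-410 + 212}{\left(\left(-15 - 110\right) - 160\right) + k} = \frac{-410 + 212}{\left(\left(-15 - 110\right) - 160\right) - 383} = - \frac{198}{\left(-125 - 160\right) - 383} = - \frac{198}{-285 - 383} = - \frac{198}{-668} = \left(-198\right) \left(- \frac{1}{668}\right) = \frac{99}{334}$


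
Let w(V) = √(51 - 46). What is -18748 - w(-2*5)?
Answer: -18748 - √5 ≈ -18750.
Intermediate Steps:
w(V) = √5
-18748 - w(-2*5) = -18748 - √5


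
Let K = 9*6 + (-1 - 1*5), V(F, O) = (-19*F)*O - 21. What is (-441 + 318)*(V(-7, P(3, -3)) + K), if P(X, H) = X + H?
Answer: -3321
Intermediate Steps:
P(X, H) = H + X
V(F, O) = -21 - 19*F*O (V(F, O) = -19*F*O - 21 = -21 - 19*F*O)
K = 48 (K = 54 + (-1 - 5) = 54 - 6 = 48)
(-441 + 318)*(V(-7, P(3, -3)) + K) = (-441 + 318)*((-21 - 19*(-7)*(-3 + 3)) + 48) = -123*((-21 - 19*(-7)*0) + 48) = -123*((-21 + 0) + 48) = -123*(-21 + 48) = -123*27 = -3321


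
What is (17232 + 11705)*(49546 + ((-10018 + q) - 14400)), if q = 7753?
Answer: 951477497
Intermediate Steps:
(17232 + 11705)*(49546 + ((-10018 + q) - 14400)) = (17232 + 11705)*(49546 + ((-10018 + 7753) - 14400)) = 28937*(49546 + (-2265 - 14400)) = 28937*(49546 - 16665) = 28937*32881 = 951477497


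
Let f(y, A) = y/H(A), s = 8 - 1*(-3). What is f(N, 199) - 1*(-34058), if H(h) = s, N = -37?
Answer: 374601/11 ≈ 34055.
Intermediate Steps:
s = 11 (s = 8 + 3 = 11)
H(h) = 11
f(y, A) = y/11
f(N, 199) - 1*(-34058) = (1/11)*(-37) - 1*(-34058) = -37/11 + 34058 = 374601/11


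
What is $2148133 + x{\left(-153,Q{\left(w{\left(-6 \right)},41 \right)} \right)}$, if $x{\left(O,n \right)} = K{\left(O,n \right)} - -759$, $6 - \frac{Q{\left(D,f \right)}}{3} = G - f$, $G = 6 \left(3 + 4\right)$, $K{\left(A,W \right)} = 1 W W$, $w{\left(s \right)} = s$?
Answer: $2149117$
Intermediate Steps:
$K{\left(A,W \right)} = W^{2}$ ($K{\left(A,W \right)} = W W = W^{2}$)
$G = 42$ ($G = 6 \cdot 7 = 42$)
$Q{\left(D,f \right)} = -108 + 3 f$ ($Q{\left(D,f \right)} = 18 - 3 \left(42 - f\right) = 18 + \left(-126 + 3 f\right) = -108 + 3 f$)
$x{\left(O,n \right)} = 759 + n^{2}$ ($x{\left(O,n \right)} = n^{2} - -759 = n^{2} + 759 = 759 + n^{2}$)
$2148133 + x{\left(-153,Q{\left(w{\left(-6 \right)},41 \right)} \right)} = 2148133 + \left(759 + \left(-108 + 3 \cdot 41\right)^{2}\right) = 2148133 + \left(759 + \left(-108 + 123\right)^{2}\right) = 2148133 + \left(759 + 15^{2}\right) = 2148133 + \left(759 + 225\right) = 2148133 + 984 = 2149117$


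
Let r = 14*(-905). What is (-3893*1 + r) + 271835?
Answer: 255272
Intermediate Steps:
r = -12670
(-3893*1 + r) + 271835 = (-3893*1 - 12670) + 271835 = (-3893 - 12670) + 271835 = -16563 + 271835 = 255272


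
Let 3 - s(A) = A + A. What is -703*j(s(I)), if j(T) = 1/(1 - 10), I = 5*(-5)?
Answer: 703/9 ≈ 78.111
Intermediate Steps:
I = -25
s(A) = 3 - 2*A (s(A) = 3 - (A + A) = 3 - 2*A)
j(T) = -⅑ (j(T) = 1/(-9) = -⅑)
-703*j(s(I)) = -703*(-⅑) = 703/9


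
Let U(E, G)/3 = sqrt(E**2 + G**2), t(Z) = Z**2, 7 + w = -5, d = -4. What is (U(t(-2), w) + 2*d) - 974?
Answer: -982 + 12*sqrt(10) ≈ -944.05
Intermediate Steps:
w = -12 (w = -7 - 5 = -12)
U(E, G) = 3*sqrt(E**2 + G**2)
(U(t(-2), w) + 2*d) - 974 = (3*sqrt(((-2)**2)**2 + (-12)**2) + 2*(-4)) - 974 = (3*sqrt(4**2 + 144) - 8) - 974 = (3*sqrt(16 + 144) - 8) - 974 = (3*sqrt(160) - 8) - 974 = (3*(4*sqrt(10)) - 8) - 974 = (12*sqrt(10) - 8) - 974 = (-8 + 12*sqrt(10)) - 974 = -982 + 12*sqrt(10)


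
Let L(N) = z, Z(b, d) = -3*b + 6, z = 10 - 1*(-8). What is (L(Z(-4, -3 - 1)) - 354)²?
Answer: 112896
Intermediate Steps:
z = 18 (z = 10 + 8 = 18)
Z(b, d) = 6 - 3*b
L(N) = 18
(L(Z(-4, -3 - 1)) - 354)² = (18 - 354)² = (-336)² = 112896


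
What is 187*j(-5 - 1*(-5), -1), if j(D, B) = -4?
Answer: -748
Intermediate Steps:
187*j(-5 - 1*(-5), -1) = 187*(-4) = -748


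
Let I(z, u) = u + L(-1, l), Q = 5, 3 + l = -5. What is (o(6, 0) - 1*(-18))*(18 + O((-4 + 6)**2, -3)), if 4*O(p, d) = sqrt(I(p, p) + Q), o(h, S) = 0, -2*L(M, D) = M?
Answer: 324 + 9*sqrt(38)/4 ≈ 337.87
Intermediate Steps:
l = -8 (l = -3 - 5 = -8)
L(M, D) = -M/2
I(z, u) = 1/2 + u (I(z, u) = u - 1/2*(-1) = u + 1/2 = 1/2 + u)
O(p, d) = sqrt(11/2 + p)/4 (O(p, d) = sqrt((1/2 + p) + 5)/4 = sqrt(11/2 + p)/4)
(o(6, 0) - 1*(-18))*(18 + O((-4 + 6)**2, -3)) = (0 - 1*(-18))*(18 + sqrt(22 + 4*(-4 + 6)**2)/8) = (0 + 18)*(18 + sqrt(22 + 4*2**2)/8) = 18*(18 + sqrt(22 + 4*4)/8) = 18*(18 + sqrt(22 + 16)/8) = 18*(18 + sqrt(38)/8) = 324 + 9*sqrt(38)/4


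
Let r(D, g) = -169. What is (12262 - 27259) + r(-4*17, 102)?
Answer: -15166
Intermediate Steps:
(12262 - 27259) + r(-4*17, 102) = (12262 - 27259) - 169 = -14997 - 169 = -15166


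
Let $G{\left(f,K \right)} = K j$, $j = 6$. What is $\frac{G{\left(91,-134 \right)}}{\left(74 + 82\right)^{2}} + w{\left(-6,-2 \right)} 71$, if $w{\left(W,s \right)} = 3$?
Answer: $\frac{431897}{2028} \approx 212.97$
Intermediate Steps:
$G{\left(f,K \right)} = 6 K$ ($G{\left(f,K \right)} = K 6 = 6 K$)
$\frac{G{\left(91,-134 \right)}}{\left(74 + 82\right)^{2}} + w{\left(-6,-2 \right)} 71 = \frac{6 \left(-134\right)}{\left(74 + 82\right)^{2}} + 3 \cdot 71 = - \frac{804}{156^{2}} + 213 = - \frac{804}{24336} + 213 = \left(-804\right) \frac{1}{24336} + 213 = - \frac{67}{2028} + 213 = \frac{431897}{2028}$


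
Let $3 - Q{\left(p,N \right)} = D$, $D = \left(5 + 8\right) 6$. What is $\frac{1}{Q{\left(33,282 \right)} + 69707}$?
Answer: $\frac{1}{69632} \approx 1.4361 \cdot 10^{-5}$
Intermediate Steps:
$D = 78$ ($D = 13 \cdot 6 = 78$)
$Q{\left(p,N \right)} = -75$ ($Q{\left(p,N \right)} = 3 - 78 = -75$)
$\frac{1}{Q{\left(33,282 \right)} + 69707} = \frac{1}{-75 + 69707} = \frac{1}{69632}$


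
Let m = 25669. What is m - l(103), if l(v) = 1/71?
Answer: 1822498/71 ≈ 25669.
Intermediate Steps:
l(v) = 1/71
m - l(103) = 25669 - 1*1/71 = 25669 - 1/71 = 1822498/71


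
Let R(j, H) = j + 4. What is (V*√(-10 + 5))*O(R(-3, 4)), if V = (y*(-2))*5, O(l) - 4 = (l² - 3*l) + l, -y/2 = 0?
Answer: 0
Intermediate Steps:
R(j, H) = 4 + j
y = 0 (y = -2*0 = 0)
O(l) = 4 + l² - 2*l (O(l) = 4 + ((l² - 3*l) + l) = 4 + (l² - 2*l) = 4 + l² - 2*l)
V = 0 (V = (0*(-2))*5 = 0*5 = 0)
(V*√(-10 + 5))*O(R(-3, 4)) = (0*√(-10 + 5))*(4 + (4 - 3)² - 2*(4 - 3)) = (0*√(-5))*(4 + 1² - 2*1) = (0*(I*√5))*(4 + 1 - 2) = 0*3 = 0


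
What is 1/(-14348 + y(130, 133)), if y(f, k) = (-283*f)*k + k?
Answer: -1/4907285 ≈ -2.0378e-7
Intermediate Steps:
y(f, k) = k - 283*f*k (y(f, k) = -283*f*k + k = k - 283*f*k)
1/(-14348 + y(130, 133)) = 1/(-14348 + 133*(1 - 283*130)) = 1/(-14348 + 133*(1 - 36790)) = 1/(-14348 + 133*(-36789)) = 1/(-14348 - 4892937) = 1/(-4907285) = -1/4907285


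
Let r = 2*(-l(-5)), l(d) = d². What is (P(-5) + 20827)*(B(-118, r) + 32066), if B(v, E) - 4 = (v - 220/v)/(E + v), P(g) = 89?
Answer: 39576644154/59 ≈ 6.7079e+8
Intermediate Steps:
r = -50 (r = 2*(-1*(-5)²) = 2*(-1*25) = 2*(-25) = -50)
B(v, E) = 4 + (v - 220/v)/(E + v)
(P(-5) + 20827)*(B(-118, r) + 32066) = (89 + 20827)*((-220 + 5*(-118)² + 4*(-50)*(-118))/((-118)*(-50 - 118)) + 32066) = 20916*(-1/118*(-220 + 5*13924 + 23600)/(-168) + 32066) = 20916*(-1/118*(-1/168)*(-220 + 69620 + 23600) + 32066) = 20916*(-1/118*(-1/168)*93000 + 32066) = 20916*(3875/826 + 32066) = 20916*(26490391/826) = 39576644154/59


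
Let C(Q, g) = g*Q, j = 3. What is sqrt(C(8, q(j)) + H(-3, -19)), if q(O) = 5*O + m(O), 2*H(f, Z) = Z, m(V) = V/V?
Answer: sqrt(474)/2 ≈ 10.886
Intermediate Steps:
m(V) = 1
H(f, Z) = Z/2
q(O) = 1 + 5*O (q(O) = 5*O + 1 = 1 + 5*O)
C(Q, g) = Q*g
sqrt(C(8, q(j)) + H(-3, -19)) = sqrt(8*(1 + 5*3) + (1/2)*(-19)) = sqrt(8*(1 + 15) - 19/2) = sqrt(8*16 - 19/2) = sqrt(128 - 19/2) = sqrt(237/2) = sqrt(474)/2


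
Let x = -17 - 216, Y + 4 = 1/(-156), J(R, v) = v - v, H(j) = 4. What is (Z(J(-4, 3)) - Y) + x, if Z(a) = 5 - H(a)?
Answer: -35567/156 ≈ -227.99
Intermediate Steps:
J(R, v) = 0
Z(a) = 1 (Z(a) = 5 - 1*4 = 5 - 4 = 1)
Y = -625/156 (Y = -4 + 1/(-156) = -4 - 1/156 = -625/156 ≈ -4.0064)
x = -233
(Z(J(-4, 3)) - Y) + x = (1 - 1*(-625/156)) - 233 = (1 + 625/156) - 233 = 781/156 - 233 = -35567/156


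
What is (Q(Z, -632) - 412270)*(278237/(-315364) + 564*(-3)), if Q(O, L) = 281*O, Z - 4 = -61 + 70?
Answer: 218150043335125/315364 ≈ 6.9174e+8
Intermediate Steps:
Z = 13 (Z = 4 + (-61 + 70) = 4 + 9 = 13)
(Q(Z, -632) - 412270)*(278237/(-315364) + 564*(-3)) = (281*13 - 412270)*(278237/(-315364) + 564*(-3)) = (3653 - 412270)*(278237*(-1/315364) - 1692) = -408617*(-278237/315364 - 1692) = -408617*(-533874125/315364) = 218150043335125/315364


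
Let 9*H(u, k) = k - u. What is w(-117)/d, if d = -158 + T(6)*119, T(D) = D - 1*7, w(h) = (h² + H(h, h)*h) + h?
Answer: -13572/277 ≈ -48.996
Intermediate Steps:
H(u, k) = -u/9 + k/9 (H(u, k) = (k - u)/9 = -u/9 + k/9)
w(h) = h + h² (w(h) = (h² + (-h/9 + h/9)*h) + h = (h² + 0*h) + h = (h² + 0) + h = h² + h = h + h²)
T(D) = -7 + D (T(D) = D - 7 = -7 + D)
d = -277 (d = -158 + (-7 + 6)*119 = -158 - 1*119 = -158 - 119 = -277)
w(-117)/d = -117*(1 - 117)/(-277) = -117*(-116)*(-1/277) = 13572*(-1/277) = -13572/277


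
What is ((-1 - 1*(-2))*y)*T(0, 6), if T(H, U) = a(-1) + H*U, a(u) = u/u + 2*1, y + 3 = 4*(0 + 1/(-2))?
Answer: -15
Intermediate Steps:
y = -5 (y = -3 + 4*(0 + 1/(-2)) = -3 + 4*(0 + 1*(-½)) = -3 + 4*(0 - ½) = -3 + 4*(-½) = -3 - 2 = -5)
a(u) = 3 (a(u) = 1 + 2 = 3)
T(H, U) = 3 + H*U
((-1 - 1*(-2))*y)*T(0, 6) = ((-1 - 1*(-2))*(-5))*(3 + 0*6) = ((-1 + 2)*(-5))*(3 + 0) = (1*(-5))*3 = -5*3 = -15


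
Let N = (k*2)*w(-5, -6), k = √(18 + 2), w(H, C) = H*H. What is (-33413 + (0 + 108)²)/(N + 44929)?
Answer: -977160821/2018565041 + 2174900*√5/2018565041 ≈ -0.48168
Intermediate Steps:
w(H, C) = H²
k = 2*√5 (k = √20 = 2*√5 ≈ 4.4721)
N = 100*√5 (N = ((2*√5)*2)*(-5)² = (4*√5)*25 = 100*√5 ≈ 223.61)
(-33413 + (0 + 108)²)/(N + 44929) = (-33413 + (0 + 108)²)/(100*√5 + 44929) = (-33413 + 108²)/(44929 + 100*√5) = (-33413 + 11664)/(44929 + 100*√5) = -21749/(44929 + 100*√5)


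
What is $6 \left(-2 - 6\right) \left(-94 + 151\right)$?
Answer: $-2736$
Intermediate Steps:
$6 \left(-2 - 6\right) \left(-94 + 151\right) = 6 \left(-8\right) 57 = \left(-48\right) 57 = -2736$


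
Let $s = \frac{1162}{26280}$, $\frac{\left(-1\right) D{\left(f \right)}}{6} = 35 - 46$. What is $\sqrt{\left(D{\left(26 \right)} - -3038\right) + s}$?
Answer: $\frac{\sqrt{14887306465}}{2190} \approx 55.714$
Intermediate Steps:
$D{\left(f \right)} = 66$ ($D{\left(f \right)} = - 6 \left(35 - 46\right) = \left(-6\right) \left(-11\right) = 66$)
$s = \frac{581}{13140}$ ($s = 1162 \cdot \frac{1}{26280} = \frac{581}{13140} \approx 0.044216$)
$\sqrt{\left(D{\left(26 \right)} - -3038\right) + s} = \sqrt{\left(66 - -3038\right) + \frac{581}{13140}} = \sqrt{\left(66 + 3038\right) + \frac{581}{13140}} = \sqrt{3104 + \frac{581}{13140}} = \sqrt{\frac{40787141}{13140}} = \frac{\sqrt{14887306465}}{2190}$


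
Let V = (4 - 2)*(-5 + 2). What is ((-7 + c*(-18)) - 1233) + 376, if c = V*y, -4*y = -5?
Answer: -729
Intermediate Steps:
y = 5/4 (y = -1/4*(-5) = 5/4 ≈ 1.2500)
V = -6 (V = 2*(-3) = -6)
c = -15/2 (c = -6*5/4 = -15/2 ≈ -7.5000)
((-7 + c*(-18)) - 1233) + 376 = ((-7 - 15/2*(-18)) - 1233) + 376 = ((-7 + 135) - 1233) + 376 = (128 - 1233) + 376 = -1105 + 376 = -729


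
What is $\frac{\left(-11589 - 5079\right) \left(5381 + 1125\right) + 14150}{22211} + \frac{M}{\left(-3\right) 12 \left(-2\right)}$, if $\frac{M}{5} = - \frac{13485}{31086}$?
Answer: $- \frac{11556374377591}{2367261072} \approx -4881.8$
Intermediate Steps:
$M = - \frac{22475}{10362}$ ($M = 5 \left(- \frac{13485}{31086}\right) = 5 \left(\left(-13485\right) \frac{1}{31086}\right) = 5 \left(- \frac{4495}{10362}\right) = - \frac{22475}{10362} \approx -2.169$)
$\frac{\left(-11589 - 5079\right) \left(5381 + 1125\right) + 14150}{22211} + \frac{M}{\left(-3\right) 12 \left(-2\right)} = \frac{\left(-11589 - 5079\right) \left(5381 + 1125\right) + 14150}{22211} - \frac{22475}{10362 \left(-3\right) 12 \left(-2\right)} = \left(\left(-16668\right) 6506 + 14150\right) \frac{1}{22211} - \frac{22475}{10362 \left(\left(-36\right) \left(-2\right)\right)} = \left(-108442008 + 14150\right) \frac{1}{22211} - \frac{22475}{10362 \cdot 72} = \left(-108427858\right) \frac{1}{22211} - \frac{22475}{746064} = - \frac{15489694}{3173} - \frac{22475}{746064} = - \frac{11556374377591}{2367261072}$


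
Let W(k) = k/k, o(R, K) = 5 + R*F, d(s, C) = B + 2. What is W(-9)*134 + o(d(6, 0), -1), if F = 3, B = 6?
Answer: 163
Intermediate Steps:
d(s, C) = 8 (d(s, C) = 6 + 2 = 8)
o(R, K) = 5 + 3*R (o(R, K) = 5 + R*3 = 5 + 3*R)
W(k) = 1
W(-9)*134 + o(d(6, 0), -1) = 1*134 + (5 + 3*8) = 134 + (5 + 24) = 134 + 29 = 163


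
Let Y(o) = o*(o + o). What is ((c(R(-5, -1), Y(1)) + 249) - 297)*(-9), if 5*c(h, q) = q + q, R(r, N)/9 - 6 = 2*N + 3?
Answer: 2124/5 ≈ 424.80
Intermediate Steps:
Y(o) = 2*o**2 (Y(o) = o*(2*o) = 2*o**2)
R(r, N) = 81 + 18*N (R(r, N) = 54 + 9*(2*N + 3) = 54 + 9*(3 + 2*N) = 54 + (27 + 18*N) = 81 + 18*N)
c(h, q) = 2*q/5 (c(h, q) = (q + q)/5 = (2*q)/5 = 2*q/5)
((c(R(-5, -1), Y(1)) + 249) - 297)*(-9) = ((2*(2*1**2)/5 + 249) - 297)*(-9) = ((2*(2*1)/5 + 249) - 297)*(-9) = (((2/5)*2 + 249) - 297)*(-9) = ((4/5 + 249) - 297)*(-9) = (1249/5 - 297)*(-9) = -236/5*(-9) = 2124/5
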